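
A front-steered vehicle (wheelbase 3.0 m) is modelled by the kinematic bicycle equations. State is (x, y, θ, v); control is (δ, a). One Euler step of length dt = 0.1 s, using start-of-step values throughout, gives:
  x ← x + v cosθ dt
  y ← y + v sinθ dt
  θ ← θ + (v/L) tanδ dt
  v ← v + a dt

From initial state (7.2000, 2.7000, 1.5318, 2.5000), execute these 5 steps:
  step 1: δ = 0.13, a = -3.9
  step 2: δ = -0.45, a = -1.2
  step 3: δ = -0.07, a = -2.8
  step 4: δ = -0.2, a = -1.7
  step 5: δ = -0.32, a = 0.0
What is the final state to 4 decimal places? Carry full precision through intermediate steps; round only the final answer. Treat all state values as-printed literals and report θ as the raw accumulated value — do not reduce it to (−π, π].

(7.2515, 3.6835, 1.4755, 1.5400)

after step 1 (δ=0.13, a=-3.9): (7.209747, 2.949810, 1.542695, 2.110000)
after step 2 (δ=-0.45, a=-1.2): (7.215675, 3.160727, 1.508720, 1.990000)
after step 3 (δ=-0.07, a=-2.8): (7.228021, 3.359343, 1.504069, 1.710000)
after step 4 (δ=-0.2, a=-1.7): (7.239422, 3.529963, 1.492514, 1.540000)
after step 5 (δ=-0.32, a=0.0): (7.251466, 3.683491, 1.475503, 1.540000)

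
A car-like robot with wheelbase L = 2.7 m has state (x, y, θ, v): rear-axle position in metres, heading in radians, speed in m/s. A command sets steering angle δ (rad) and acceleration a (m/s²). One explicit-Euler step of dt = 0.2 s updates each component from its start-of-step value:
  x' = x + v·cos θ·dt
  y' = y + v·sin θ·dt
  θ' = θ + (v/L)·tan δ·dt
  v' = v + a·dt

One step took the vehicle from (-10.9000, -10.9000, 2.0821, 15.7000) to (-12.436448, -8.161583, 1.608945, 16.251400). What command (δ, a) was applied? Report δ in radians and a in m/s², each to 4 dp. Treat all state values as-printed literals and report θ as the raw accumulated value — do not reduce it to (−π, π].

δ = -0.3864, a = 2.7570

a = (v'−v)/dt = (0.551400)/0.2 = 2.7570
Δθ = θ'−θ = -0.473155;  (v·dt/L) = 15.7000·0.2/2.7 = 1.162963
tan δ = Δθ·L/(v·dt) = -0.406853  →  δ = -0.3864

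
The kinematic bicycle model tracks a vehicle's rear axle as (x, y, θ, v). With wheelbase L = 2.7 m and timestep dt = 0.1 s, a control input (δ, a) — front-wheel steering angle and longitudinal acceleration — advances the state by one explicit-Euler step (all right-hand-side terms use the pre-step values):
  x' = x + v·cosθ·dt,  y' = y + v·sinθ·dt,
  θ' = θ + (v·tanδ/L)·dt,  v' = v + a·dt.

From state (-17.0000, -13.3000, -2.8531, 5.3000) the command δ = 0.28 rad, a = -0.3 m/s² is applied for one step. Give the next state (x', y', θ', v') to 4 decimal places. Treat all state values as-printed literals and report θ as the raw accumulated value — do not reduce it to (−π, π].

x' = -17.0000 + 5.3000·cos(-2.8531)·0.1 = -17.5081
y' = -13.3000 + 5.3000·sin(-2.8531)·0.1 = -13.4508
θ' = -2.8531 + (5.3000/2.7)·tan(0.28)·0.1 = -2.7967
v' = 5.3000 − 0.3000·0.1 = 5.2700

(-17.5081, -13.4508, -2.7967, 5.2700)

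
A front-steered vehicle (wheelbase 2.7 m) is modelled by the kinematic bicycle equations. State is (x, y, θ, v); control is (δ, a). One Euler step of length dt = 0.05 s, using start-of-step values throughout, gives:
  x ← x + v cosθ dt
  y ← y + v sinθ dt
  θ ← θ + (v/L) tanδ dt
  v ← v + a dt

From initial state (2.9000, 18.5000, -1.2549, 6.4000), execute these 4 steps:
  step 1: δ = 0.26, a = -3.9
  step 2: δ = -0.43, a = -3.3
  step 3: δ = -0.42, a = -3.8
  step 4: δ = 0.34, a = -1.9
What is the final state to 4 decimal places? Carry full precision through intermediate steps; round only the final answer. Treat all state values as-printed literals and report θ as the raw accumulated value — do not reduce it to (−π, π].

after step 1 (δ=0.26, a=-3.9): (2.999414, 18.195834, -1.223372, 6.205000)
after step 2 (δ=-0.43, a=-3.3): (3.105047, 17.904121, -1.276070, 6.040000)
after step 3 (δ=-0.42, a=-3.8): (3.192771, 17.615142, -1.326020, 5.850000)
after step 4 (δ=0.34, a=-1.9): (3.263655, 17.331361, -1.287699, 5.755000)

(3.2637, 17.3314, -1.2877, 5.7550)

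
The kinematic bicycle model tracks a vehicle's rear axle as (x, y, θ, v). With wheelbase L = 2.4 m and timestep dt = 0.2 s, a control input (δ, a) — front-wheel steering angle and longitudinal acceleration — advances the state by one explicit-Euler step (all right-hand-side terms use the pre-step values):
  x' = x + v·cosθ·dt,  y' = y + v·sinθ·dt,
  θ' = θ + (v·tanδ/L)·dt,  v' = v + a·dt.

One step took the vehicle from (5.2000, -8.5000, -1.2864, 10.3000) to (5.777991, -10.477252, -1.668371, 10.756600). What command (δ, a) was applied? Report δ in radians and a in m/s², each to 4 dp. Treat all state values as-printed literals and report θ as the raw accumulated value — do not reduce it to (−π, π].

a = (v'−v)/dt = (0.456600)/0.2 = 2.2830
Δθ = θ'−θ = -0.381971;  (v·dt/L) = 10.3000·0.2/2.4 = 0.858333
tan δ = Δθ·L/(v·dt) = -0.445015  →  δ = -0.4187

δ = -0.4187, a = 2.2830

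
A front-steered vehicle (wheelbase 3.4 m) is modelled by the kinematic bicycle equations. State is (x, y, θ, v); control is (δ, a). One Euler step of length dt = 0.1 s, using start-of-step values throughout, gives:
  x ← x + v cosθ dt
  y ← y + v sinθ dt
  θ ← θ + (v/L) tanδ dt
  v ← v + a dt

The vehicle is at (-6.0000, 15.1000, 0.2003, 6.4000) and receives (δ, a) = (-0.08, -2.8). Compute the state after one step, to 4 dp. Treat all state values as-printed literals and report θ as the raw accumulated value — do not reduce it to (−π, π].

(-5.3728, 15.2273, 0.1852, 6.1200)

x' = -6.0000 + 6.4000·cos(0.2003)·0.1 = -5.3728
y' = 15.1000 + 6.4000·sin(0.2003)·0.1 = 15.2273
θ' = 0.2003 + (6.4000/3.4)·tan(-0.08)·0.1 = 0.1852
v' = 6.4000 − 2.8000·0.1 = 6.1200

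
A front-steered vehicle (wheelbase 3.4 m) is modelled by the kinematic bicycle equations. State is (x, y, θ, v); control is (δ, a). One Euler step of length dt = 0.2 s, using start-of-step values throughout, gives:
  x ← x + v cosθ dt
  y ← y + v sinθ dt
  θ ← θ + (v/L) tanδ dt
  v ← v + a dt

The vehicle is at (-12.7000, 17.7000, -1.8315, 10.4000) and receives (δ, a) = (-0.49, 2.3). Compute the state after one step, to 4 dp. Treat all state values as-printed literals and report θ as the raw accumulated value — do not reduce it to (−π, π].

x' = -12.7000 + 10.4000·cos(-1.8315)·0.2 = -13.2361
y' = 17.7000 + 10.4000·sin(-1.8315)·0.2 = 15.6903
θ' = -1.8315 + (10.4000/3.4)·tan(-0.49)·0.2 = -2.1578
v' = 10.4000 + 2.3000·0.2 = 10.8600

(-13.2361, 15.6903, -2.1578, 10.8600)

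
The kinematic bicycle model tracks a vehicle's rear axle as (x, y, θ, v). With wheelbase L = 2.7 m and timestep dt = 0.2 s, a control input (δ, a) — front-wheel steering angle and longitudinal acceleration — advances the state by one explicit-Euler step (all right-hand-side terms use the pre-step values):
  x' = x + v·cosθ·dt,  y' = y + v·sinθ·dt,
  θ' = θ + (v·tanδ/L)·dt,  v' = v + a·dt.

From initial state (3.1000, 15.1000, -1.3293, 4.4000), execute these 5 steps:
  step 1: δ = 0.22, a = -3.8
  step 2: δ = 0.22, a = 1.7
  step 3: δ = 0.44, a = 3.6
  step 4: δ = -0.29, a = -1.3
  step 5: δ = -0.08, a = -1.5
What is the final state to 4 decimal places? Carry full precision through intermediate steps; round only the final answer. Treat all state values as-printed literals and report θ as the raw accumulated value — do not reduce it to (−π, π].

after step 1 (δ=0.22, a=-3.8): (3.310457, 14.245537, -1.256417, 3.640000)
after step 2 (δ=0.22, a=1.7): (3.535574, 13.553217, -1.196122, 3.980000)
after step 3 (δ=0.44, a=3.6): (3.826886, 12.812438, -1.057329, 4.700000)
after step 4 (δ=-0.29, a=-1.3): (4.288614, 11.993654, -1.161221, 4.440000)
after step 5 (δ=-0.08, a=-1.5): (4.642233, 11.179101, -1.187588, 4.140000)

(4.6422, 11.1791, -1.1876, 4.1400)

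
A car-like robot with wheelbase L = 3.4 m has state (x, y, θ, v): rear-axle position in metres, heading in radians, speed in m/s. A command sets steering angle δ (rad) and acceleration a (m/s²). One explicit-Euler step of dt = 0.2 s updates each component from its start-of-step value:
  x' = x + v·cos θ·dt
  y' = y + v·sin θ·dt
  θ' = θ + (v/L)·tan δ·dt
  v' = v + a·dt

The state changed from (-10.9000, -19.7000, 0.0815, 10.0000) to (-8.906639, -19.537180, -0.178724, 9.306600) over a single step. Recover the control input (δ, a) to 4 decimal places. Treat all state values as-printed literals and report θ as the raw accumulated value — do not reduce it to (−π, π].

a = (v'−v)/dt = (-0.693400)/0.2 = -3.4670
Δθ = θ'−θ = -0.260224;  (v·dt/L) = 10.0000·0.2/3.4 = 0.588235
tan δ = Δθ·L/(v·dt) = -0.442381  →  δ = -0.4165

δ = -0.4165, a = -3.4670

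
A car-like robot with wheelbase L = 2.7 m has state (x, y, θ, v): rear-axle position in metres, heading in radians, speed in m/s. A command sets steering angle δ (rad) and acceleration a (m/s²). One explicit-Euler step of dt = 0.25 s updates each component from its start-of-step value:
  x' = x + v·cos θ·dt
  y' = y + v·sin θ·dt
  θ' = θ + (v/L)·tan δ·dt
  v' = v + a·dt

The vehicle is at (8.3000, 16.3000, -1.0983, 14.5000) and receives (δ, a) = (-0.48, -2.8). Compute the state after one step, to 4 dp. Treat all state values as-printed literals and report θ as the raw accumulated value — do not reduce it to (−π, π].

x' = 8.3000 + 14.5000·cos(-1.0983)·0.25 = 9.9498
y' = 16.3000 + 14.5000·sin(-1.0983)·0.25 = 13.0722
θ' = -1.0983 + (14.5000/2.7)·tan(-0.48)·0.25 = -1.7973
v' = 14.5000 − 2.8000·0.25 = 13.8000

(9.9498, 13.0722, -1.7973, 13.8000)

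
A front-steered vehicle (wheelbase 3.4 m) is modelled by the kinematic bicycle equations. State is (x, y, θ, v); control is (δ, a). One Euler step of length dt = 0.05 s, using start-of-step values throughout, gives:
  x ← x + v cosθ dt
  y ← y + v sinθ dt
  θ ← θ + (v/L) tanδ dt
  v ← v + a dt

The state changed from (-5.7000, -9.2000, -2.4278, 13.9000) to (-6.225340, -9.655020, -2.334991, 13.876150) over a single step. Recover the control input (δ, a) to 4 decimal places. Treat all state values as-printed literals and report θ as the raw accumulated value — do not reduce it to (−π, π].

a = (v'−v)/dt = (-0.023850)/0.05 = -0.4770
Δθ = θ'−θ = 0.092809;  (v·dt/L) = 13.9000·0.05/3.4 = 0.204412
tan δ = Δθ·L/(v·dt) = 0.454030  →  δ = 0.4262

δ = 0.4262, a = -0.4770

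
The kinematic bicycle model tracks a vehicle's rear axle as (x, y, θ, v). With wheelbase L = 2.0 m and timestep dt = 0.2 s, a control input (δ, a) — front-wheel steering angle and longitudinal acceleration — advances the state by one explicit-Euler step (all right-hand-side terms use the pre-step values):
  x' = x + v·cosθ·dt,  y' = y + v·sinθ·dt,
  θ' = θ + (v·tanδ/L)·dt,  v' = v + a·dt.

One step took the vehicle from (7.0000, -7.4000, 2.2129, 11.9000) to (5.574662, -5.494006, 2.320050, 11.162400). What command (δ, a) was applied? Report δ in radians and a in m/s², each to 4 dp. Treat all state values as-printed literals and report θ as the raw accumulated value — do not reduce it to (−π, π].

δ = 0.0898, a = -3.6880

a = (v'−v)/dt = (-0.737600)/0.2 = -3.6880
Δθ = θ'−θ = 0.107150;  (v·dt/L) = 11.9000·0.2/2.0 = 1.190000
tan δ = Δθ·L/(v·dt) = 0.090042  →  δ = 0.0898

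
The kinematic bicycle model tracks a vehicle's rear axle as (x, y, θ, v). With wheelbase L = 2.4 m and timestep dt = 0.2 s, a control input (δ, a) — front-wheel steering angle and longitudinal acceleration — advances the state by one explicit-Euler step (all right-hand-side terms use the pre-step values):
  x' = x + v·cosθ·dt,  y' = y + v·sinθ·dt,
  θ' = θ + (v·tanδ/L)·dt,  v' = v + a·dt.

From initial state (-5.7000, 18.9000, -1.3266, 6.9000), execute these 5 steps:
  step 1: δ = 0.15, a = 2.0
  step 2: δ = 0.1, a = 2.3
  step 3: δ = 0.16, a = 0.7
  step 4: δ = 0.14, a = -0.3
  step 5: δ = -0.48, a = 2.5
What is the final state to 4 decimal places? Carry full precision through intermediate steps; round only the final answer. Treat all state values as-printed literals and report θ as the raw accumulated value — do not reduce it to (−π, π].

after step 1 (δ=0.15, a=2.0): (-5.366348, 17.560942, -1.239697, 7.300000)
after step 2 (δ=0.1, a=2.3): (-4.891728, 16.180241, -1.178660, 7.760000)
after step 3 (δ=0.16, a=0.7): (-4.298611, 14.746046, -1.074302, 7.900000)
after step 4 (δ=0.14, a=-0.3): (-3.545983, 13.356819, -0.981528, 7.840000)
after step 5 (δ=-0.48, a=2.5): (-2.674563, 12.053266, -1.321660, 8.340000)

(-2.6746, 12.0533, -1.3217, 8.3400)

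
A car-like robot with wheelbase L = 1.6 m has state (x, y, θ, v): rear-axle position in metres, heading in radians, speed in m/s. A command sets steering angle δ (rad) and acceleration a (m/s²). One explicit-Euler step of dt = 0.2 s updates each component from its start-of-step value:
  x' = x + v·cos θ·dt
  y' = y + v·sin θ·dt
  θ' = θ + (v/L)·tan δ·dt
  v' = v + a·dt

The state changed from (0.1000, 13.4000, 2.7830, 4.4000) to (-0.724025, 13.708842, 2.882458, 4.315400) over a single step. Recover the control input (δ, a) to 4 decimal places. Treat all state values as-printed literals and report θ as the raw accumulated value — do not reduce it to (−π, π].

a = (v'−v)/dt = (-0.084600)/0.2 = -0.4230
Δθ = θ'−θ = 0.099458;  (v·dt/L) = 4.4000·0.2/1.6 = 0.550000
tan δ = Δθ·L/(v·dt) = 0.180833  →  δ = 0.1789

δ = 0.1789, a = -0.4230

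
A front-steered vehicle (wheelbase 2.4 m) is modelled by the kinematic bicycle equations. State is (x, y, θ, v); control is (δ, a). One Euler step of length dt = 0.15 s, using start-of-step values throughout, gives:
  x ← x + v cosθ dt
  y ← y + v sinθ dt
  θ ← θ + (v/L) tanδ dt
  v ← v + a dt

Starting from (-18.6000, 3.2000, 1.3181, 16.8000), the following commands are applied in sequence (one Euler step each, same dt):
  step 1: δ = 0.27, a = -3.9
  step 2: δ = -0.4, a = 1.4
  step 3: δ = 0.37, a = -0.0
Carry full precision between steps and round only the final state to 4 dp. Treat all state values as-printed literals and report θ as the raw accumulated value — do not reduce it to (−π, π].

(-17.1241, 10.3487, 1.5784, 16.4250)

after step 1 (δ=0.27, a=-3.9): (-17.969961, 5.639969, 1.608696, 16.215000)
after step 2 (δ=-0.4, a=1.4): (-18.062120, 8.070473, 1.180222, 16.425000)
after step 3 (δ=0.37, a=-0.0): (-17.124121, 10.348679, 1.578387, 16.425000)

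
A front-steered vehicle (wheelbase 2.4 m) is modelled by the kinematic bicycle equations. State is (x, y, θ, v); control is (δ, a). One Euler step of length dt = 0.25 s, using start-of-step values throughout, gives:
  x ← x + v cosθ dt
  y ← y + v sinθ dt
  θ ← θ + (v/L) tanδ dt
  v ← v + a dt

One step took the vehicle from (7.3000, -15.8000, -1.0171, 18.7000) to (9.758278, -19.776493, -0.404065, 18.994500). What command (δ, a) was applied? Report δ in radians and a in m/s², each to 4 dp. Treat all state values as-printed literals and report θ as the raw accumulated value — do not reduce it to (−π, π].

a = (v'−v)/dt = (0.294500)/0.25 = 1.1780
Δθ = θ'−θ = 0.613035;  (v·dt/L) = 18.7000·0.25/2.4 = 1.947917
tan δ = Δθ·L/(v·dt) = 0.314713  →  δ = 0.3049

δ = 0.3049, a = 1.1780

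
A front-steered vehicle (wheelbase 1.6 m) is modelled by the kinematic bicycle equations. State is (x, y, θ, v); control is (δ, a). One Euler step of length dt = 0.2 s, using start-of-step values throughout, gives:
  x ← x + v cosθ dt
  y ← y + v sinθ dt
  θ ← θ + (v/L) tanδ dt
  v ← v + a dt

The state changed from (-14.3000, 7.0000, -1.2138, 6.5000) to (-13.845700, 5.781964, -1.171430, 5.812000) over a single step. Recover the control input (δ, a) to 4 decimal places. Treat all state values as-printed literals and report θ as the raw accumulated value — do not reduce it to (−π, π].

a = (v'−v)/dt = (-0.688000)/0.2 = -3.4400
Δθ = θ'−θ = 0.042370;  (v·dt/L) = 6.5000·0.2/1.6 = 0.812500
tan δ = Δθ·L/(v·dt) = 0.052148  →  δ = 0.0521

δ = 0.0521, a = -3.4400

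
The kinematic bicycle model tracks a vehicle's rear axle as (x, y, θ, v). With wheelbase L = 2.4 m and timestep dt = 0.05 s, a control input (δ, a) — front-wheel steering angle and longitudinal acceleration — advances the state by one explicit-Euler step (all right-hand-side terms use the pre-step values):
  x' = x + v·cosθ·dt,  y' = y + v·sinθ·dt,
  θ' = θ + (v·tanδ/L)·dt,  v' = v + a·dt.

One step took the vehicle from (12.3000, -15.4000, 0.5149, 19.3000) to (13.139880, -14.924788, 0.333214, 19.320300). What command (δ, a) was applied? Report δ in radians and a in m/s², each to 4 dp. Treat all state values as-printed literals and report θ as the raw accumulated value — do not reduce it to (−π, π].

δ = -0.4244, a = 0.4060

a = (v'−v)/dt = (0.020300)/0.05 = 0.4060
Δθ = θ'−θ = -0.181686;  (v·dt/L) = 19.3000·0.05/2.4 = 0.402083
tan δ = Δθ·L/(v·dt) = -0.451862  →  δ = -0.4244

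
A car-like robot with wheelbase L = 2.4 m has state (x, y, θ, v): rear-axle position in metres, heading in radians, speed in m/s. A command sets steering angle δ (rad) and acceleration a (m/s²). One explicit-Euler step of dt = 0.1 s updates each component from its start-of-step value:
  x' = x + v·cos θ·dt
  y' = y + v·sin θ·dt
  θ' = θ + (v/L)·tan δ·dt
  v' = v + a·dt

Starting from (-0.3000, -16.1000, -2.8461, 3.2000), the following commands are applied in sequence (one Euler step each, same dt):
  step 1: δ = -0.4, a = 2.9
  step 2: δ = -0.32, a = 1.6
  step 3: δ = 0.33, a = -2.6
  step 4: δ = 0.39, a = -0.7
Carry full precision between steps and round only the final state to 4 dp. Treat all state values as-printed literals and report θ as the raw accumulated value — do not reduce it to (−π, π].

after step 1 (δ=-0.4, a=2.9): (-0.606131, -16.193188, -2.902472, 3.490000)
after step 2 (δ=-0.32, a=1.6): (-0.945201, -16.275848, -2.950662, 3.650000)
after step 3 (δ=0.33, a=-2.6): (-1.303568, -16.345115, -2.898570, 3.390000)
after step 4 (δ=0.39, a=-0.7): (-1.632606, -16.426691, -2.840508, 3.320000)

(-1.6326, -16.4267, -2.8405, 3.3200)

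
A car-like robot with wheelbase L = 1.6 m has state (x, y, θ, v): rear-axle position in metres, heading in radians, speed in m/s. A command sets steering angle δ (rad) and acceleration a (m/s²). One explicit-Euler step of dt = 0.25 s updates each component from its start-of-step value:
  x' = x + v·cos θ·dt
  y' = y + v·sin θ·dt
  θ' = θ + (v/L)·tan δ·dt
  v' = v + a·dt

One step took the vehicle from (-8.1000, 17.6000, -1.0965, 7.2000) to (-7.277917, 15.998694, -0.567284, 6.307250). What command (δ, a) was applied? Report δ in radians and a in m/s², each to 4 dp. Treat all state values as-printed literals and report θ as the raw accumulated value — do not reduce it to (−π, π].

a = (v'−v)/dt = (-0.892750)/0.25 = -3.5710
Δθ = θ'−θ = 0.529216;  (v·dt/L) = 7.2000·0.25/1.6 = 1.125000
tan δ = Δθ·L/(v·dt) = 0.470414  →  δ = 0.4397

δ = 0.4397, a = -3.5710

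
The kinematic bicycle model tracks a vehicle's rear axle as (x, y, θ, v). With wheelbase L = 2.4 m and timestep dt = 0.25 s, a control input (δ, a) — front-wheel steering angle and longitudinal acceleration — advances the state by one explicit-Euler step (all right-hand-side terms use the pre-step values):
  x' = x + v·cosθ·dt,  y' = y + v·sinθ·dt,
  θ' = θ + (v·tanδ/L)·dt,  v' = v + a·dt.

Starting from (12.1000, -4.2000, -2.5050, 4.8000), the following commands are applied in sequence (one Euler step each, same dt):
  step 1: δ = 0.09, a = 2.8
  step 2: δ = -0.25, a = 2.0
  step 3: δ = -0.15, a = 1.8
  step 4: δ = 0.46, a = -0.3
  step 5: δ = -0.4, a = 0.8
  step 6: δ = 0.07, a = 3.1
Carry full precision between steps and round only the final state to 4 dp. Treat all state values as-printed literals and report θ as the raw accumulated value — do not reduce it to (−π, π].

(4.7312, -9.1252, -2.6005, 7.3500)

after step 1 (δ=0.09, a=2.8): (11.135049, -4.913351, -2.459878, 5.500000)
after step 2 (δ=-0.25, a=2.0): (10.067370, -5.779773, -2.606168, 6.000000)
after step 3 (δ=-0.15, a=1.8): (8.777292, -6.545083, -2.700627, 6.450000)
after step 4 (δ=0.46, a=-0.3): (7.319044, -7.233318, -2.367748, 6.375000)
after step 5 (δ=-0.4, a=0.8): (6.179148, -8.347175, -2.648509, 6.575000)
after step 6 (δ=0.07, a=3.1): (4.731206, -9.125235, -2.600488, 7.350000)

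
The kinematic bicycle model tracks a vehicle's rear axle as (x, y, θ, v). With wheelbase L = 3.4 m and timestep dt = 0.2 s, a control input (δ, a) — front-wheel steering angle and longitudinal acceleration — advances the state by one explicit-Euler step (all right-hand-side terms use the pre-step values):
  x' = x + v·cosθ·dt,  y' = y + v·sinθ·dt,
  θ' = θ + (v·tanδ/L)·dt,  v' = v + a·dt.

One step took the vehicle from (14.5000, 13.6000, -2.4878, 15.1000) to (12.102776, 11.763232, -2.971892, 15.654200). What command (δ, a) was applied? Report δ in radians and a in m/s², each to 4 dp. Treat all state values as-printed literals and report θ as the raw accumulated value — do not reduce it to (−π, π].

a = (v'−v)/dt = (0.554200)/0.2 = 2.7710
Δθ = θ'−θ = -0.484092;  (v·dt/L) = 15.1000·0.2/3.4 = 0.888235
tan δ = Δθ·L/(v·dt) = -0.545004  →  δ = -0.4990

δ = -0.4990, a = 2.7710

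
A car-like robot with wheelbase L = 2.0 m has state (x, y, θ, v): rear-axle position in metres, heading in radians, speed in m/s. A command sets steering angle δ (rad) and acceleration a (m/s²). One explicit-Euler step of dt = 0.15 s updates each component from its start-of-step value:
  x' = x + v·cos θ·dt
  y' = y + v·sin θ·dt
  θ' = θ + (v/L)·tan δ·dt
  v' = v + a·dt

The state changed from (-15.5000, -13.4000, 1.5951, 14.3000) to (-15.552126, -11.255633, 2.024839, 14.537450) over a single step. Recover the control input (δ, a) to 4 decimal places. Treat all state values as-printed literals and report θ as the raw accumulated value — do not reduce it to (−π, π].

a = (v'−v)/dt = (0.237450)/0.15 = 1.5830
Δθ = θ'−θ = 0.429739;  (v·dt/L) = 14.3000·0.15/2.0 = 1.072500
tan δ = Δθ·L/(v·dt) = 0.400689  →  δ = 0.3811

δ = 0.3811, a = 1.5830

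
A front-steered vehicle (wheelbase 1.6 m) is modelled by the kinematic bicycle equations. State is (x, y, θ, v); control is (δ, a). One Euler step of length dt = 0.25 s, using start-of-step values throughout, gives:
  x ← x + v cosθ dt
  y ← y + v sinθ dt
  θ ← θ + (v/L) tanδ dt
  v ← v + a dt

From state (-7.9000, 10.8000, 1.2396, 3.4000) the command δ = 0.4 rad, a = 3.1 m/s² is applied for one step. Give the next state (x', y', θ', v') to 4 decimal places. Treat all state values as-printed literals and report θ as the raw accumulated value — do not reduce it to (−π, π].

(-7.6236, 11.6038, 1.4642, 4.1750)

x' = -7.9000 + 3.4000·cos(1.2396)·0.25 = -7.6236
y' = 10.8000 + 3.4000·sin(1.2396)·0.25 = 11.6038
θ' = 1.2396 + (3.4000/1.6)·tan(0.4)·0.25 = 1.4642
v' = 3.4000 + 3.1000·0.25 = 4.1750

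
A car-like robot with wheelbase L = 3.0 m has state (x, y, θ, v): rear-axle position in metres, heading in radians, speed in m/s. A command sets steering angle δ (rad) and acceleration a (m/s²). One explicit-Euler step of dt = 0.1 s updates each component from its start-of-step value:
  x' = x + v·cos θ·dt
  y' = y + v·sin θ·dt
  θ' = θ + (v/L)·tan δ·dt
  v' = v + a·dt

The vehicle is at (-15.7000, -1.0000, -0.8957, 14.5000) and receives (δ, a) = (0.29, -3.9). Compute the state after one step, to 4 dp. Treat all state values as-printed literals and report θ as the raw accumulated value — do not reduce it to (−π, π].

(-14.7938, -2.1319, -0.7515, 14.1100)

x' = -15.7000 + 14.5000·cos(-0.8957)·0.1 = -14.7938
y' = -1.0000 + 14.5000·sin(-0.8957)·0.1 = -2.1319
θ' = -0.8957 + (14.5000/3.0)·tan(0.29)·0.1 = -0.7515
v' = 14.5000 − 3.9000·0.1 = 14.1100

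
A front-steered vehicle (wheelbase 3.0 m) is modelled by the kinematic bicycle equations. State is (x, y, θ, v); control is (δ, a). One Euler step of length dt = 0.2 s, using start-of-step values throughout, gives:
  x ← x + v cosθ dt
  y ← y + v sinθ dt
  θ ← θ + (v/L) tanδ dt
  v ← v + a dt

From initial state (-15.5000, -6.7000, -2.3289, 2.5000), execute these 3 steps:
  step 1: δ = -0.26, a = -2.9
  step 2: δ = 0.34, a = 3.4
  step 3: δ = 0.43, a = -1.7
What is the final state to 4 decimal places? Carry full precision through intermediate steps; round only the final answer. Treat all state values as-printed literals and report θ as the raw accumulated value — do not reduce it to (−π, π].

after step 1 (δ=-0.26, a=-2.9): (-15.843773, -7.063071, -2.373237, 1.920000)
after step 2 (δ=0.34, a=3.4): (-16.119890, -7.329933, -2.327959, 2.600000)
after step 3 (δ=0.43, a=-1.7): (-16.477058, -7.707863, -2.248464, 2.260000)

(-16.4771, -7.7079, -2.2485, 2.2600)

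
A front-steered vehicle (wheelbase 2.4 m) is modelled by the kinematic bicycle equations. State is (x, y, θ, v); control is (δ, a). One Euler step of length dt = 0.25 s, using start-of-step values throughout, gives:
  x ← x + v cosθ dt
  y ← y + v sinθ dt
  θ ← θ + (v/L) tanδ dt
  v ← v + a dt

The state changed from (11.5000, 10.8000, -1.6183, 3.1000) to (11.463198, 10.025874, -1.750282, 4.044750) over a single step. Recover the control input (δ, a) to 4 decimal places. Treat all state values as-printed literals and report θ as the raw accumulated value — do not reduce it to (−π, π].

a = (v'−v)/dt = (0.944750)/0.25 = 3.7790
Δθ = θ'−θ = -0.131982;  (v·dt/L) = 3.1000·0.25/2.4 = 0.322917
tan δ = Δθ·L/(v·dt) = -0.408718  →  δ = -0.3880

δ = -0.3880, a = 3.7790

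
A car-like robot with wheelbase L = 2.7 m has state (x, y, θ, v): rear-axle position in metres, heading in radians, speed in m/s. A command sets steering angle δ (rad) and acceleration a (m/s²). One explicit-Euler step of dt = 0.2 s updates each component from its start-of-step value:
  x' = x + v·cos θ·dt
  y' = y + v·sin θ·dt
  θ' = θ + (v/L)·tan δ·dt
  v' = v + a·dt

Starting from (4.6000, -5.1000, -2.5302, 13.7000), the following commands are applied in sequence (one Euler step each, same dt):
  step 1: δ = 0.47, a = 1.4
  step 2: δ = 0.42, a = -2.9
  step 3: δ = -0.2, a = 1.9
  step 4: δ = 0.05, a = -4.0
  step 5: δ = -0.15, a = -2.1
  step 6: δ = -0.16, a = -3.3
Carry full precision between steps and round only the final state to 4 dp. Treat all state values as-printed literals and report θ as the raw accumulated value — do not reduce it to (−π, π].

(-0.3228, -19.5773, -1.9978, 11.9000)

after step 1 (δ=0.47, a=1.4): (2.356353, -6.672783, -2.014709, 13.980000)
after step 2 (δ=0.42, a=-2.9): (1.155538, -9.197790, -1.552258, 13.400000)
after step 3 (δ=-0.2, a=1.9): (1.205218, -11.877329, -1.753466, 13.780000)
after step 4 (δ=0.05, a=-4.0): (0.704574, -14.587476, -1.702387, 12.980000)
after step 5 (δ=-0.15, a=-2.1): (0.363950, -17.161032, -1.847701, 12.560000)
after step 6 (δ=-0.16, a=-3.3): (-0.322778, -19.577340, -1.997843, 11.900000)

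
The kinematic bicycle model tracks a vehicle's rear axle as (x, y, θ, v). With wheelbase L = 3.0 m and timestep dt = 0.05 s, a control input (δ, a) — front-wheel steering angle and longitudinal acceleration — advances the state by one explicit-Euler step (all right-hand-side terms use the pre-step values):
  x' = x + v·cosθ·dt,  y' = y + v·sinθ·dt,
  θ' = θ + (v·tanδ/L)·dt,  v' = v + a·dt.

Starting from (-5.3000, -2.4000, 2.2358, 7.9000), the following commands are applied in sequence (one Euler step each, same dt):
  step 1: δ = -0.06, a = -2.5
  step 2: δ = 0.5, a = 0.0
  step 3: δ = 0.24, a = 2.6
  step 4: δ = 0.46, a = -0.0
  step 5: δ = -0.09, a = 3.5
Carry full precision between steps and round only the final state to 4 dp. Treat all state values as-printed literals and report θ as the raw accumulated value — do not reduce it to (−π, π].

after step 1 (δ=-0.06, a=-2.5): (-5.543739, -2.089169, 2.227891, 7.775000)
after step 2 (δ=0.5, a=0.0): (-5.781195, -1.781368, 2.298682, 7.775000)
after step 3 (δ=0.24, a=2.6): (-6.039828, -1.491134, 2.330393, 7.905000)
after step 4 (δ=0.46, a=-0.0): (-6.312009, -1.204533, 2.395669, 7.905000)
after step 5 (δ=-0.09, a=3.5): (-6.602304, -0.936296, 2.383779, 8.080000)

(-6.6023, -0.9363, 2.3838, 8.0800)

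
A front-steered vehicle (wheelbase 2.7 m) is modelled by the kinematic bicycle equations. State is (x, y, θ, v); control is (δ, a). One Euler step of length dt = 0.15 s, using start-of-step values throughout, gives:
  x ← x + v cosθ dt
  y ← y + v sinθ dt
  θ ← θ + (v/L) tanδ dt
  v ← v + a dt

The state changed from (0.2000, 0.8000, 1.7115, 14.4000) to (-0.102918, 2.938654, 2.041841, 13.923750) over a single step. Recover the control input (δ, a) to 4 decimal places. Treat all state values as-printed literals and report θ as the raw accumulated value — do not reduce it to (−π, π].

a = (v'−v)/dt = (-0.476250)/0.15 = -3.1750
Δθ = θ'−θ = 0.330341;  (v·dt/L) = 14.4000·0.15/2.7 = 0.800000
tan δ = Δθ·L/(v·dt) = 0.412926  →  δ = 0.3916

δ = 0.3916, a = -3.1750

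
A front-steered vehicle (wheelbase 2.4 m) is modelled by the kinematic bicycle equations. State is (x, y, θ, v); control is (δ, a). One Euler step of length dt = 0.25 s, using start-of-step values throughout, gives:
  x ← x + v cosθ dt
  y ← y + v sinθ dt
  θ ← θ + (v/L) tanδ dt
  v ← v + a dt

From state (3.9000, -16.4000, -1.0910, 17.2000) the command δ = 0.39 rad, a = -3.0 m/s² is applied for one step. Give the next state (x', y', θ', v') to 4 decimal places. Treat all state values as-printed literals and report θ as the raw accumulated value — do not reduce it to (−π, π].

x' = 3.9000 + 17.2000·cos(-1.0910)·0.25 = 5.8849
y' = -16.4000 + 17.2000·sin(-1.0910)·0.25 = -20.2145
θ' = -1.0910 + (17.2000/2.4)·tan(0.39)·0.25 = -0.3545
v' = 17.2000 − 3.0000·0.25 = 16.4500

(5.8849, -20.2145, -0.3545, 16.4500)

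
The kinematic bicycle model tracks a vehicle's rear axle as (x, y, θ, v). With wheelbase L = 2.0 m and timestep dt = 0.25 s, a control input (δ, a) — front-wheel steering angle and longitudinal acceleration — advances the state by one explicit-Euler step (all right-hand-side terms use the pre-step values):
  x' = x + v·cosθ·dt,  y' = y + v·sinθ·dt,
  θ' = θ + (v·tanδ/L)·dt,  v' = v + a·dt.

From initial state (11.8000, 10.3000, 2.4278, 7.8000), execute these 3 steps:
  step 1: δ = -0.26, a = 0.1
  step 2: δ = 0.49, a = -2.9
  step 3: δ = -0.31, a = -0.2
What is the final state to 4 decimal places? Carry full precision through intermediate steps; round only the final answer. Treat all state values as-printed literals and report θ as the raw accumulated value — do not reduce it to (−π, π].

after step 1 (δ=-0.26, a=0.1): (10.326026, 11.576675, 2.168429, 7.825000)
after step 2 (δ=0.49, a=-2.9): (9.225269, 13.193848, 2.690149, 7.100000)
after step 3 (δ=-0.31, a=-0.2): (7.628092, 13.968218, 2.405859, 7.050000)

(7.6281, 13.9682, 2.4059, 7.0500)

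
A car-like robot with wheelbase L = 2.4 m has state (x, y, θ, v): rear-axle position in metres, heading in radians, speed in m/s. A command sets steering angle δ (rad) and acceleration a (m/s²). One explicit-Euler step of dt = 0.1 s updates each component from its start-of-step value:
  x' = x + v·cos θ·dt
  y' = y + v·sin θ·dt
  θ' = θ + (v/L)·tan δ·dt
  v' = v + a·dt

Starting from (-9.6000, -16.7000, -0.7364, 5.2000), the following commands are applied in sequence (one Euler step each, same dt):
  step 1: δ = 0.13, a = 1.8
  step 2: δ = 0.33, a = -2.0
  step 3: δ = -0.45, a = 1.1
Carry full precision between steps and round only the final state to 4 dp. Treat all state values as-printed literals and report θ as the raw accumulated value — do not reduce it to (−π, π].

after step 1 (δ=0.13, a=1.8): (-9.214737, -17.049245, -0.708074, 5.380000)
after step 2 (δ=0.33, a=-2.0): (-8.806063, -17.399145, -0.631291, 5.180000)
after step 3 (δ=-0.45, a=1.1): (-8.387899, -17.704862, -0.735550, 5.290000)

(-8.3879, -17.7049, -0.7356, 5.2900)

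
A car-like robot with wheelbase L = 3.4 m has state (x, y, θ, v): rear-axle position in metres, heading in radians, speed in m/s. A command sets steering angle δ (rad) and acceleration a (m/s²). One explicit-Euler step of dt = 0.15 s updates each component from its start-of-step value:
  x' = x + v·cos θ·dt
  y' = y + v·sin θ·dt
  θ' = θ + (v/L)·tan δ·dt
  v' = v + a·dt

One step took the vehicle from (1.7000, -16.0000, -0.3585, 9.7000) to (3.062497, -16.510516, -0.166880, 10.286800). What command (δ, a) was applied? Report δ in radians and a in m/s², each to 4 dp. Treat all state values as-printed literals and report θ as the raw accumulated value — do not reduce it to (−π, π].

a = (v'−v)/dt = (0.586800)/0.15 = 3.9120
Δθ = θ'−θ = 0.191620;  (v·dt/L) = 9.7000·0.15/3.4 = 0.427941
tan δ = Δθ·L/(v·dt) = 0.447772  →  δ = 0.4210

δ = 0.4210, a = 3.9120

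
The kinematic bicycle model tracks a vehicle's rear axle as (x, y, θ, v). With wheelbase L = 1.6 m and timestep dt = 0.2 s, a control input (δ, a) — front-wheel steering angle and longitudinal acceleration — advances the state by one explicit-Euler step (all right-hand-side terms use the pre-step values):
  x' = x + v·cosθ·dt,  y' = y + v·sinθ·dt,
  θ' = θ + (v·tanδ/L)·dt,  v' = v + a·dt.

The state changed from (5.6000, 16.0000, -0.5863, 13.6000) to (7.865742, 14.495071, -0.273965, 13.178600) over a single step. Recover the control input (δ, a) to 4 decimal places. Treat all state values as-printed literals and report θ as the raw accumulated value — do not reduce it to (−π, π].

a = (v'−v)/dt = (-0.421400)/0.2 = -2.1070
Δθ = θ'−θ = 0.312335;  (v·dt/L) = 13.6000·0.2/1.6 = 1.700000
tan δ = Δθ·L/(v·dt) = 0.183726  →  δ = 0.1817

δ = 0.1817, a = -2.1070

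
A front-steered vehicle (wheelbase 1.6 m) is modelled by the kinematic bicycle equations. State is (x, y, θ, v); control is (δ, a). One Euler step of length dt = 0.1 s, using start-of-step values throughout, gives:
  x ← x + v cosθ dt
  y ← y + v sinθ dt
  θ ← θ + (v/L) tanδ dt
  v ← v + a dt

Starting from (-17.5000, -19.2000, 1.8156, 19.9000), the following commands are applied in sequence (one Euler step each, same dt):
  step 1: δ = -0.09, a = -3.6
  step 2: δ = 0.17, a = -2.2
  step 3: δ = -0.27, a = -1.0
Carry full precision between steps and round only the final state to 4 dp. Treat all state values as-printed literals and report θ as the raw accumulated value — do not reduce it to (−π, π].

(-18.8889, -13.5125, 1.5788, 19.2200)

after step 1 (δ=-0.09, a=-3.6): (-17.982308, -17.269332, 1.703359, 19.540000)
after step 2 (δ=0.17, a=-2.2): (-18.240578, -15.332476, 1.912995, 19.320000)
after step 3 (δ=-0.27, a=-1.0): (-18.888879, -13.512495, 1.578810, 19.220000)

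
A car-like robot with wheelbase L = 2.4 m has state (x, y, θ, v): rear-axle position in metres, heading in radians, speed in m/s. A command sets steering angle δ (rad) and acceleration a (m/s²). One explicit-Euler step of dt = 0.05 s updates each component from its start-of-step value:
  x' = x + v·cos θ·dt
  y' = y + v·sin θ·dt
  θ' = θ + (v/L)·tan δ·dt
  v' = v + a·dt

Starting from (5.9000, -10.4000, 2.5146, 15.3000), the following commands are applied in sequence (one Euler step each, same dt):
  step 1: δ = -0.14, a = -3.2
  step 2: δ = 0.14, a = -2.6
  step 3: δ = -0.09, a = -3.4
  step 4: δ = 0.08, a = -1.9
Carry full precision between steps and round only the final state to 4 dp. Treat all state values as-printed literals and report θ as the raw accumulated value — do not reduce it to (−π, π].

after step 1 (δ=-0.14, a=-3.2): (5.280506, -9.951165, 2.469681, 15.140000)
after step 2 (δ=0.14, a=-2.6): (4.688053, -9.479946, 2.514130, 15.010000)
after step 3 (δ=-0.09, a=-3.4): (4.080508, -9.039333, 2.485910, 14.840000)
after step 4 (δ=0.08, a=-1.9): (3.492375, -8.586935, 2.510697, 14.745000)

(3.4924, -8.5869, 2.5107, 14.7450)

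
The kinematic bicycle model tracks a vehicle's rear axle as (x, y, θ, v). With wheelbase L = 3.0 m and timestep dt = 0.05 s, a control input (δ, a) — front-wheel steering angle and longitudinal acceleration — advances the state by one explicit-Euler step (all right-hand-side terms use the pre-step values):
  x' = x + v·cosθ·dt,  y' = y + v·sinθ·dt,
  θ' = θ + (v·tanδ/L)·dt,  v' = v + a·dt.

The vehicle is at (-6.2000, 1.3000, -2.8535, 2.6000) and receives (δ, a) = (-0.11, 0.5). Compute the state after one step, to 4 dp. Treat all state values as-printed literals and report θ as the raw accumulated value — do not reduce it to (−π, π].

(-6.3246, 1.2631, -2.8583, 2.6250)

x' = -6.2000 + 2.6000·cos(-2.8535)·0.05 = -6.3246
y' = 1.3000 + 2.6000·sin(-2.8535)·0.05 = 1.2631
θ' = -2.8535 + (2.6000/3.0)·tan(-0.11)·0.05 = -2.8583
v' = 2.6000 + 0.5000·0.05 = 2.6250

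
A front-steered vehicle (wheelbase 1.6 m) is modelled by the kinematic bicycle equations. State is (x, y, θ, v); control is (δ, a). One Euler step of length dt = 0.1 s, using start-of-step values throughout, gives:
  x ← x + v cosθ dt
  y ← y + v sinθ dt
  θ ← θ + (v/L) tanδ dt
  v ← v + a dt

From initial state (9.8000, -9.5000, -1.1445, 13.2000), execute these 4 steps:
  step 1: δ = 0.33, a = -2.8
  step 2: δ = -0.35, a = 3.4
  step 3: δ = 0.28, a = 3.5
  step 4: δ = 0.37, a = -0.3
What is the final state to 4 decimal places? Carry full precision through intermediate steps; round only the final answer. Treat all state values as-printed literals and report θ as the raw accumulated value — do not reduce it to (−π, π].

(12.5467, -13.9780, -0.5884, 13.5800)

after step 1 (δ=0.33, a=-2.8): (10.345822, -10.701865, -0.861917, 12.920000)
after step 2 (δ=-0.35, a=3.4): (11.186893, -11.682611, -1.156677, 13.260000)
after step 3 (δ=0.28, a=3.5): (11.720453, -12.896526, -0.918367, 13.610000)
after step 4 (δ=0.37, a=-0.3): (12.546742, -13.977992, -0.588441, 13.580000)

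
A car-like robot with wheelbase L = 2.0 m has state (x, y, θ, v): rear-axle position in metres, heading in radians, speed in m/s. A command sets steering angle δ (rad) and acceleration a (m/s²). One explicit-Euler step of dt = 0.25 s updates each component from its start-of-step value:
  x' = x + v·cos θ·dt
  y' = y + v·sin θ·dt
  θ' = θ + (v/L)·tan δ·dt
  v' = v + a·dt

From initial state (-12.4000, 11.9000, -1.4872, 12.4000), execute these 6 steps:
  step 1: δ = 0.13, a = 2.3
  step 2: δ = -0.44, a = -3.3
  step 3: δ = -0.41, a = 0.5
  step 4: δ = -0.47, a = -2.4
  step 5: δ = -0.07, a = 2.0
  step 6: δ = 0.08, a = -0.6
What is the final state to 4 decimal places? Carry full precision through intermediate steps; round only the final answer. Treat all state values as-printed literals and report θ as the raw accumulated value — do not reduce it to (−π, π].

(-20.8944, 4.0216, -3.4679, 12.0250)

after step 1 (δ=0.13, a=2.3): (-12.141153, 8.810826, -1.284557, 12.975000)
after step 2 (δ=-0.44, a=-3.3): (-11.225292, 5.699056, -2.048104, 12.150000)
after step 3 (δ=-0.41, a=0.5): (-12.620688, 3.001042, -2.708200, 12.275000)
after step 4 (δ=-0.47, a=-2.4): (-15.405721, 1.712315, -3.487611, 11.675000)
after step 5 (δ=-0.07, a=2.0): (-18.151479, 2.702223, -3.589934, 12.175000)
after step 6 (δ=0.08, a=-0.6): (-20.894407, 4.021601, -3.467924, 12.025000)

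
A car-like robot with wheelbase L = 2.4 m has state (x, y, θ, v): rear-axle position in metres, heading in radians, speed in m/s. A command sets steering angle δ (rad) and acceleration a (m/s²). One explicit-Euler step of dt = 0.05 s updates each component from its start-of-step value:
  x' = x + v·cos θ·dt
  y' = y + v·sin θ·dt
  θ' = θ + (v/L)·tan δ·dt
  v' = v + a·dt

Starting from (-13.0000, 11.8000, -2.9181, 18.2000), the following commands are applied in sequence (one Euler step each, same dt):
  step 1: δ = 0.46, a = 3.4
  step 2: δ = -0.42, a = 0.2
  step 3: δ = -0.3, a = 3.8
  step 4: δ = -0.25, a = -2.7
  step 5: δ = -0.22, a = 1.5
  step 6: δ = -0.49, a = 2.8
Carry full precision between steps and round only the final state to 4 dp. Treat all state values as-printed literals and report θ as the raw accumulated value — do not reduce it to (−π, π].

(-18.3886, 10.9358, -3.4100, 18.6500)

after step 1 (δ=0.46, a=3.4): (-13.887368, 11.598311, -2.730242, 18.370000)
after step 2 (δ=-0.42, a=0.2): (-14.729248, 11.231051, -2.901149, 18.380000)
after step 3 (δ=-0.3, a=3.8): (-15.621811, 11.012206, -3.019599, 18.570000)
after step 4 (δ=-0.25, a=-2.7): (-16.543410, 10.899216, -3.118385, 18.435000)
after step 5 (δ=-0.22, a=1.5): (-17.464912, 10.877826, -3.204269, 18.510000)
after step 6 (δ=-0.49, a=2.8): (-18.388595, 10.935795, -3.409956, 18.650000)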